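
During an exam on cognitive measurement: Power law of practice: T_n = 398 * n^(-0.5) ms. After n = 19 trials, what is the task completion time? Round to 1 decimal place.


T_n = 398 * 19^(-0.5)
19^(-0.5) = 0.229416
T_n = 398 * 0.229416
= 91.3 ms


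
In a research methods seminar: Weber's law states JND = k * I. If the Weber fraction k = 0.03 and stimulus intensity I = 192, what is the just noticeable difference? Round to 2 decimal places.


JND = k * I
JND = 0.03 * 192
= 5.76


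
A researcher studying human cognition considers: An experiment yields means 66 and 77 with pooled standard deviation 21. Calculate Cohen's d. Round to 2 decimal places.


Cohen's d = (M1 - M2) / S_pooled
= (66 - 77) / 21
= -11 / 21
= -0.52


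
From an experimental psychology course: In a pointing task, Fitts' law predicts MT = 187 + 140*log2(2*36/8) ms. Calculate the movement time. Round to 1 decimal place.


MT = 187 + 140 * log2(2*36/8)
2D/W = 9.0
log2(9.0) = 3.1699
MT = 187 + 140 * 3.1699
= 630.8 ms


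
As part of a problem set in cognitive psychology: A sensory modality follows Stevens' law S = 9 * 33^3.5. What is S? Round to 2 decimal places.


S = 9 * 33^3.5
33^3.5 = 206442.3478
S = 9 * 206442.3478
= 1857981.13


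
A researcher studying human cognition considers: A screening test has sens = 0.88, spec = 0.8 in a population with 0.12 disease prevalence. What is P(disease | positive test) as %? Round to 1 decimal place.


PPV = (sens * prev) / (sens * prev + (1-spec) * (1-prev))
Numerator = 0.88 * 0.12 = 0.1056
P(positive and no disease) = (1 - spec) * (1 - prev) = (1 - 0.8) * (1 - 0.12) = 0.176
Denominator = 0.1056 + 0.176 = 0.2816
PPV = 0.1056 / 0.2816 = 0.375
As percentage = 37.5


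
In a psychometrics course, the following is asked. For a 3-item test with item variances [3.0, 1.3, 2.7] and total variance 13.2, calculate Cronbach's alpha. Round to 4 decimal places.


alpha = (k/(k-1)) * (1 - sum(s_i^2)/s_total^2)
sum(item variances) = 7.0
k/(k-1) = 3/2 = 1.5
1 - 7.0/13.2 = 1 - 0.530303 = 0.469697
alpha = 1.5 * 0.469697
= 0.7045


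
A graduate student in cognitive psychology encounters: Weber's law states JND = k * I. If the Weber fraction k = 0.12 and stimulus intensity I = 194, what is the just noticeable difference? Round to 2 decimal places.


JND = k * I
JND = 0.12 * 194
= 23.28


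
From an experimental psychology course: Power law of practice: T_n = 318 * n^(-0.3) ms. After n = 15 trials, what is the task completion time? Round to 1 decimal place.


T_n = 318 * 15^(-0.3)
15^(-0.3) = 0.443785
T_n = 318 * 0.443785
= 141.1 ms


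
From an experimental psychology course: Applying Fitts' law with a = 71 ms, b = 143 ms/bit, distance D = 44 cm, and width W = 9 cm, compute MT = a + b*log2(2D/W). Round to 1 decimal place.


MT = 71 + 143 * log2(2*44/9)
2D/W = 9.777778
log2(9.777778) = 3.2895
MT = 71 + 143 * 3.2895
= 541.4 ms


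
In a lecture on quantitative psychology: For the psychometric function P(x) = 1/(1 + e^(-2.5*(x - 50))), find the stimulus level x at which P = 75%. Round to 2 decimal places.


At P = 0.75: 0.75 = 1/(1 + e^(-k*(x-x0)))
Solving: e^(-k*(x-x0)) = 1/3
x = x0 + ln(3)/k
ln(3) = 1.0986
x = 50 + 1.0986/2.5
= 50 + 0.4394
= 50.44


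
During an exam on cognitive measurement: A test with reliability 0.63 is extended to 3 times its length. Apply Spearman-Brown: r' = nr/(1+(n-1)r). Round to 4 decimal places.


r_new = n*r / (1 + (n-1)*r)
Numerator = 3 * 0.63 = 1.89
Denominator = 1 + 2 * 0.63 = 2.26
r_new = 1.89 / 2.26
= 0.8363


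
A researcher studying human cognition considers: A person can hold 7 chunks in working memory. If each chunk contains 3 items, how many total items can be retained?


Total items = chunks * items_per_chunk
= 7 * 3
= 21


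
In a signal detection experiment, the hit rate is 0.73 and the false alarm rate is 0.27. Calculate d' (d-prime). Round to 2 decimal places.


d' = z(HR) - z(FAR)
z(0.73) = 0.6128
z(0.27) = -0.6128
d' = 0.6128 - -0.6128
= 1.23


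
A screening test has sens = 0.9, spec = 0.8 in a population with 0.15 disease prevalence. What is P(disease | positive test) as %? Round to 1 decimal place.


PPV = (sens * prev) / (sens * prev + (1-spec) * (1-prev))
Numerator = 0.9 * 0.15 = 0.135
P(positive and no disease) = (1 - spec) * (1 - prev) = (1 - 0.8) * (1 - 0.15) = 0.17
Denominator = 0.135 + 0.17 = 0.305
PPV = 0.135 / 0.305 = 0.442623
As percentage = 44.3


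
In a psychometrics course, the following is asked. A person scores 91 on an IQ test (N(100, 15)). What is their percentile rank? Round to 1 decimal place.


z = (IQ - mean) / SD
z = (91 - 100) / 15 = -0.6
Percentile = Phi(-0.6) * 100
Phi(-0.6) = 0.274253
= 27.4


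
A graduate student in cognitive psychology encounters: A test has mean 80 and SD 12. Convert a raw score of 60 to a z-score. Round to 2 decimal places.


z = (X - mu) / sigma
= (60 - 80) / 12
= -20 / 12
= -1.67


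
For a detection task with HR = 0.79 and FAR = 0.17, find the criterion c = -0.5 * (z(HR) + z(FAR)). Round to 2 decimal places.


c = -0.5 * (z(HR) + z(FAR))
z(0.79) = 0.8064
z(0.17) = -0.9542
c = -0.5 * (0.8064 + -0.9542)
= -0.5 * -0.1478
= 0.07


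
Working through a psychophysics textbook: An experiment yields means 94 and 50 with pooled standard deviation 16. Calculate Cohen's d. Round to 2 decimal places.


Cohen's d = (M1 - M2) / S_pooled
= (94 - 50) / 16
= 44 / 16
= 2.75


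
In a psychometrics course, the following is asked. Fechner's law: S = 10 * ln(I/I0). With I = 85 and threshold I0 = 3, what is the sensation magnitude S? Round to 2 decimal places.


S = 10 * ln(85/3)
I/I0 = 28.333333
ln(28.333333) = 3.344
S = 10 * 3.344
= 33.44


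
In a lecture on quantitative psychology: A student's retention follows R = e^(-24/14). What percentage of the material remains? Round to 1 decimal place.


R = e^(-t/S)
-t/S = -24/14 = -1.714286
R = e^(-1.714286) = 0.180092
Percentage = 0.180092 * 100
= 18.0


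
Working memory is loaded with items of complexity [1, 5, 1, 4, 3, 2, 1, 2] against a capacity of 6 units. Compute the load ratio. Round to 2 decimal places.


Total complexity = 1 + 5 + 1 + 4 + 3 + 2 + 1 + 2 = 19
Load = total / capacity = 19 / 6
= 3.17


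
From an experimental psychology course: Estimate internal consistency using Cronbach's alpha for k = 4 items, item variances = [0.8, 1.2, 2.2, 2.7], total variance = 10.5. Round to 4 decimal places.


alpha = (k/(k-1)) * (1 - sum(s_i^2)/s_total^2)
sum(item variances) = 6.9
k/(k-1) = 4/3 = 1.333333
1 - 6.9/10.5 = 1 - 0.657143 = 0.342857
alpha = 1.333333 * 0.342857
= 0.4571


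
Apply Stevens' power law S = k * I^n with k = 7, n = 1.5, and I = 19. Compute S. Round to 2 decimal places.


S = 7 * 19^1.5
19^1.5 = 82.8191
S = 7 * 82.8191
= 579.73


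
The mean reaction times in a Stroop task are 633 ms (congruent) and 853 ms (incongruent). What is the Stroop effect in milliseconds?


Stroop effect = RT(incongruent) - RT(congruent)
= 853 - 633
= 220 ms


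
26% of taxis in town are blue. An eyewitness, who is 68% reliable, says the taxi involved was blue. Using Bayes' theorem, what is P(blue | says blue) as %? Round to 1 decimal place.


P(blue | says blue) = P(says blue | blue)*P(blue) / [P(says blue | blue)*P(blue) + P(says blue | not blue)*P(not blue)]
Numerator = 0.68 * 0.26 = 0.1768
False identification = 0.32 * 0.74 = 0.2368
P = 0.1768 / (0.1768 + 0.2368)
= 0.1768 / 0.4136
As percentage = 42.7


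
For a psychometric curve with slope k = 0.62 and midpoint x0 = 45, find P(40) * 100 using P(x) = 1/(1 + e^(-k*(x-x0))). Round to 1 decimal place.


P(x) = 1/(1 + e^(-0.62*(40 - 45)))
Exponent = -0.62 * -5 = 3.1
e^(3.1) = 22.197951
P = 1/(1 + 22.197951) = 0.043107
Percentage = 4.3


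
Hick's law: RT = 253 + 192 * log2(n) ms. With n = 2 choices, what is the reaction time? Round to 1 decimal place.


RT = 253 + 192 * log2(2)
log2(2) = 1.0
RT = 253 + 192 * 1.0
= 253 + 192.0
= 445.0 ms


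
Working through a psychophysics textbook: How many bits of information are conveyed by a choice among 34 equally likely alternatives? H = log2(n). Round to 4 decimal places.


H = log2(n)
H = log2(34)
= 5.0875


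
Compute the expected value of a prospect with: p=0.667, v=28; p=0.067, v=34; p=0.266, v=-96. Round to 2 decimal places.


EU = sum(p_i * v_i)
0.667 * 28 = 18.676
0.067 * 34 = 2.278
0.266 * -96 = -25.536
EU = 18.676 + 2.278 + -25.536
= -4.58


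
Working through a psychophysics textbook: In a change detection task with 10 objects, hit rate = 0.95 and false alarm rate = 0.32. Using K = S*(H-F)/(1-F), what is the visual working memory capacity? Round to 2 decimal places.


K = S * (H - F) / (1 - F)
H - F = 0.63
1 - F = 0.68
K = 10 * 0.63 / 0.68
= 9.26


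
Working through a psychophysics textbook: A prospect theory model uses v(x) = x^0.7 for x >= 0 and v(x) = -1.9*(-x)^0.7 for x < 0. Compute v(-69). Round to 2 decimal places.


Since x = -69 < 0, use v(x) = -lambda*(-x)^alpha
(-x) = 69
69^0.7 = 19.3729
v(-69) = -1.9 * 19.3729
= -36.81


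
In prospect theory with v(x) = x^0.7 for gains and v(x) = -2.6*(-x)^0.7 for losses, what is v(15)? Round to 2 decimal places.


Since x = 15 >= 0, use v(x) = x^0.7
15^0.7 = 6.6568
v(15) = 6.66


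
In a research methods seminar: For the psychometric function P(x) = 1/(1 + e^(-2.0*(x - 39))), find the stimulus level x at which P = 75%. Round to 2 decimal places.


At P = 0.75: 0.75 = 1/(1 + e^(-k*(x-x0)))
Solving: e^(-k*(x-x0)) = 1/3
x = x0 + ln(3)/k
ln(3) = 1.0986
x = 39 + 1.0986/2.0
= 39 + 0.5493
= 39.55


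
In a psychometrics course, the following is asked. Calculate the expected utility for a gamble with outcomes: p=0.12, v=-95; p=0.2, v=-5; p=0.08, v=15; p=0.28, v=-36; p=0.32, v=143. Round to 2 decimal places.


EU = sum(p_i * v_i)
0.12 * -95 = -11.4
0.2 * -5 = -1.0
0.08 * 15 = 1.2
0.28 * -36 = -10.08
0.32 * 143 = 45.76
EU = -11.4 + -1.0 + 1.2 + -10.08 + 45.76
= 24.48


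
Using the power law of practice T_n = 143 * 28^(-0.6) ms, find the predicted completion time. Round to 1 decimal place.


T_n = 143 * 28^(-0.6)
28^(-0.6) = 0.135427
T_n = 143 * 0.135427
= 19.4 ms


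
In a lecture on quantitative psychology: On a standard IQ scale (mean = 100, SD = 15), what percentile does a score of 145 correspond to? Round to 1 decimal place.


z = (IQ - mean) / SD
z = (145 - 100) / 15 = 3.0
Percentile = Phi(3.0) * 100
Phi(3.0) = 0.99865
= 99.9


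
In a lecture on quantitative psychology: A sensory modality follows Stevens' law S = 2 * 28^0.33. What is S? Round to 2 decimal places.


S = 2 * 28^0.33
28^0.33 = 3.003
S = 2 * 3.003
= 6.01


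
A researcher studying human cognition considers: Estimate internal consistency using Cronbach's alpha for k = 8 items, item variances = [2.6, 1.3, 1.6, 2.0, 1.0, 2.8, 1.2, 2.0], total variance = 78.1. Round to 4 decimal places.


alpha = (k/(k-1)) * (1 - sum(s_i^2)/s_total^2)
sum(item variances) = 14.5
k/(k-1) = 8/7 = 1.142857
1 - 14.5/78.1 = 1 - 0.185659 = 0.814341
alpha = 1.142857 * 0.814341
= 0.9307


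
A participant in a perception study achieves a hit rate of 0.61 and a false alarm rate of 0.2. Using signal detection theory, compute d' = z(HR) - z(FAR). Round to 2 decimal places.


d' = z(HR) - z(FAR)
z(0.61) = 0.2793
z(0.2) = -0.8416
d' = 0.2793 - -0.8416
= 1.12


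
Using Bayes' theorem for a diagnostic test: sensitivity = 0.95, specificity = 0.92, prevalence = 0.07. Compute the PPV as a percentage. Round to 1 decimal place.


PPV = (sens * prev) / (sens * prev + (1-spec) * (1-prev))
Numerator = 0.95 * 0.07 = 0.0665
P(positive and no disease) = (1 - spec) * (1 - prev) = (1 - 0.92) * (1 - 0.07) = 0.0744
Denominator = 0.0665 + 0.0744 = 0.1409
PPV = 0.0665 / 0.1409 = 0.471966
As percentage = 47.2


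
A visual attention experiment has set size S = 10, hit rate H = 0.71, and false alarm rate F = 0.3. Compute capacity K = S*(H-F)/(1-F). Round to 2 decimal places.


K = S * (H - F) / (1 - F)
H - F = 0.41
1 - F = 0.7
K = 10 * 0.41 / 0.7
= 5.86


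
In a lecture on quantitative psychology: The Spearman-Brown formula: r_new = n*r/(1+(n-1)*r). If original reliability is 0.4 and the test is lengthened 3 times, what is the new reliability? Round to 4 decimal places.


r_new = n*r / (1 + (n-1)*r)
Numerator = 3 * 0.4 = 1.2
Denominator = 1 + 2 * 0.4 = 1.8
r_new = 1.2 / 1.8
= 0.6667


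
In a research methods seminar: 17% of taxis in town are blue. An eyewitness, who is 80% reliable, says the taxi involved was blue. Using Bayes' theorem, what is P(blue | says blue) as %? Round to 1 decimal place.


P(blue | says blue) = P(says blue | blue)*P(blue) / [P(says blue | blue)*P(blue) + P(says blue | not blue)*P(not blue)]
Numerator = 0.8 * 0.17 = 0.136
False identification = 0.2 * 0.83 = 0.166
P = 0.136 / (0.136 + 0.166)
= 0.136 / 0.302
As percentage = 45.0


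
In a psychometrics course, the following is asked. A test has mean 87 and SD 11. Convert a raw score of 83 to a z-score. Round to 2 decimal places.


z = (X - mu) / sigma
= (83 - 87) / 11
= -4 / 11
= -0.36


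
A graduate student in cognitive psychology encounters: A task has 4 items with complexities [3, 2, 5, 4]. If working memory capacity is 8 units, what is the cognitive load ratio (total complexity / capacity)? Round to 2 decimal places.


Total complexity = 3 + 2 + 5 + 4 = 14
Load = total / capacity = 14 / 8
= 1.75


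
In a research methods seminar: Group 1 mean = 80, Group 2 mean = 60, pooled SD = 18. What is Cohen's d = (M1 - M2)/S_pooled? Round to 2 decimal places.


Cohen's d = (M1 - M2) / S_pooled
= (80 - 60) / 18
= 20 / 18
= 1.11


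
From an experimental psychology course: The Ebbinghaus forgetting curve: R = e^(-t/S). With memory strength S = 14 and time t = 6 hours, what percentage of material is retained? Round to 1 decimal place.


R = e^(-t/S)
-t/S = -6/14 = -0.428571
R = e^(-0.428571) = 0.651439
Percentage = 0.651439 * 100
= 65.1


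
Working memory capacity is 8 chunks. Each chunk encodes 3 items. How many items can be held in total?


Total items = chunks * items_per_chunk
= 8 * 3
= 24


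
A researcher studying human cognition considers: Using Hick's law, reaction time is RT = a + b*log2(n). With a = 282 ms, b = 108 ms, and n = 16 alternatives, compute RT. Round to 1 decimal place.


RT = 282 + 108 * log2(16)
log2(16) = 4.0
RT = 282 + 108 * 4.0
= 282 + 432.0
= 714.0 ms


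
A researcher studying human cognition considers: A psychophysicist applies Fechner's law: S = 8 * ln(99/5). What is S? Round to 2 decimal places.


S = 8 * ln(99/5)
I/I0 = 19.8
ln(19.8) = 2.9857
S = 8 * 2.9857
= 23.89


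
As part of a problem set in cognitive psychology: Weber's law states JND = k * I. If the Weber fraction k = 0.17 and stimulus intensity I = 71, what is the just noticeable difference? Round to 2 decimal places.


JND = k * I
JND = 0.17 * 71
= 12.07


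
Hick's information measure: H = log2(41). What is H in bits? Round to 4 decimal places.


H = log2(n)
H = log2(41)
= 5.3576


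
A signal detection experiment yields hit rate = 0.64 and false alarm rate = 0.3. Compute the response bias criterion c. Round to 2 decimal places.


c = -0.5 * (z(HR) + z(FAR))
z(0.64) = 0.3585
z(0.3) = -0.5244
c = -0.5 * (0.3585 + -0.5244)
= -0.5 * -0.1659
= 0.08


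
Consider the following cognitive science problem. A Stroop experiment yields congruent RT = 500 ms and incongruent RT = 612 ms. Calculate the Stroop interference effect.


Stroop effect = RT(incongruent) - RT(congruent)
= 612 - 500
= 112 ms


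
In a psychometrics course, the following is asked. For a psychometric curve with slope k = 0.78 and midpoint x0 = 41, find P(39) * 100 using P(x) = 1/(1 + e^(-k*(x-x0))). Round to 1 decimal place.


P(x) = 1/(1 + e^(-0.78*(39 - 41)))
Exponent = -0.78 * -2 = 1.56
e^(1.56) = 4.758821
P = 1/(1 + 4.758821) = 0.173647
Percentage = 17.4


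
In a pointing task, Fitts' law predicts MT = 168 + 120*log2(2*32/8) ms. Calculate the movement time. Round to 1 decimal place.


MT = 168 + 120 * log2(2*32/8)
2D/W = 8.0
log2(8.0) = 3.0
MT = 168 + 120 * 3.0
= 528.0 ms


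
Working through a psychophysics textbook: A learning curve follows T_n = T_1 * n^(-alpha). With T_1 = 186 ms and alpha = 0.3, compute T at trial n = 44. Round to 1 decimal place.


T_n = 186 * 44^(-0.3)
44^(-0.3) = 0.32134
T_n = 186 * 0.32134
= 59.8 ms


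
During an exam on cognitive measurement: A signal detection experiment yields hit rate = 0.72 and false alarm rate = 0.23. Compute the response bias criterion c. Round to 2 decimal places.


c = -0.5 * (z(HR) + z(FAR))
z(0.72) = 0.5828
z(0.23) = -0.7388
c = -0.5 * (0.5828 + -0.7388)
= -0.5 * -0.156
= 0.08


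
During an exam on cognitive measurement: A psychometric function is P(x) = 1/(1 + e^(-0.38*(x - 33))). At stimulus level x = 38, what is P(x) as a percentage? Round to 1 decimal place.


P(x) = 1/(1 + e^(-0.38*(38 - 33)))
Exponent = -0.38 * 5 = -1.9
e^(-1.9) = 0.149569
P = 1/(1 + 0.149569) = 0.869891
Percentage = 87.0


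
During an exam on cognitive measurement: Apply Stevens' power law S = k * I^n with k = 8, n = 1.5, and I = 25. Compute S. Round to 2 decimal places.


S = 8 * 25^1.5
25^1.5 = 125.0
S = 8 * 125.0
= 1000.00


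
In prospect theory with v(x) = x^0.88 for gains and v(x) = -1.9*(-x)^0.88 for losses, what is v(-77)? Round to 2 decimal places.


Since x = -77 < 0, use v(x) = -lambda*(-x)^alpha
(-x) = 77
77^0.88 = 45.7206
v(-77) = -1.9 * 45.7206
= -86.87


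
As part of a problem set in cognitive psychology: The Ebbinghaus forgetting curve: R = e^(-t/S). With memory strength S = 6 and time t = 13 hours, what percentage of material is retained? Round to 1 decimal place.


R = e^(-t/S)
-t/S = -13/6 = -2.166667
R = e^(-2.166667) = 0.114559
Percentage = 0.114559 * 100
= 11.5


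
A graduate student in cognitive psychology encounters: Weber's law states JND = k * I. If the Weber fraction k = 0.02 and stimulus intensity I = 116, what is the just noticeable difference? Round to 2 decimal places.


JND = k * I
JND = 0.02 * 116
= 2.32


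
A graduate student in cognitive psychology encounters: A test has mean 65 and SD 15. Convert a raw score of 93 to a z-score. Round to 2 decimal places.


z = (X - mu) / sigma
= (93 - 65) / 15
= 28 / 15
= 1.87


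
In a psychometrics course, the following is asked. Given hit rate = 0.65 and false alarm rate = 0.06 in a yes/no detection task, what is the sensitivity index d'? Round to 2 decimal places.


d' = z(HR) - z(FAR)
z(0.65) = 0.3853
z(0.06) = -1.5548
d' = 0.3853 - -1.5548
= 1.94


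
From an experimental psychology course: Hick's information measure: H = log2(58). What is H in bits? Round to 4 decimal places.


H = log2(n)
H = log2(58)
= 5.8580


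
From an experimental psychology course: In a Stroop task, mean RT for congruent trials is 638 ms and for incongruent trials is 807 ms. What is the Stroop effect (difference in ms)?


Stroop effect = RT(incongruent) - RT(congruent)
= 807 - 638
= 169 ms


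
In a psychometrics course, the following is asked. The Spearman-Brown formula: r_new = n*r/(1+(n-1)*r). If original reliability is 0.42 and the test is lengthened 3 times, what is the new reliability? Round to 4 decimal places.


r_new = n*r / (1 + (n-1)*r)
Numerator = 3 * 0.42 = 1.26
Denominator = 1 + 2 * 0.42 = 1.84
r_new = 1.26 / 1.84
= 0.6848


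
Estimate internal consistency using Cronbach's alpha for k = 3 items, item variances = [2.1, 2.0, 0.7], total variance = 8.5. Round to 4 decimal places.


alpha = (k/(k-1)) * (1 - sum(s_i^2)/s_total^2)
sum(item variances) = 4.8
k/(k-1) = 3/2 = 1.5
1 - 4.8/8.5 = 1 - 0.564706 = 0.435294
alpha = 1.5 * 0.435294
= 0.6529


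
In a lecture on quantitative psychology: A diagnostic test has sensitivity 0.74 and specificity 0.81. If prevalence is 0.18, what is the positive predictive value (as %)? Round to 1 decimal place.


PPV = (sens * prev) / (sens * prev + (1-spec) * (1-prev))
Numerator = 0.74 * 0.18 = 0.1332
P(positive and no disease) = (1 - spec) * (1 - prev) = (1 - 0.81) * (1 - 0.18) = 0.1558
Denominator = 0.1332 + 0.1558 = 0.289
PPV = 0.1332 / 0.289 = 0.4609
As percentage = 46.1


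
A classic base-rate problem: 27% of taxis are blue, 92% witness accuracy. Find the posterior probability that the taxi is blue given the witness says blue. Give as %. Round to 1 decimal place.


P(blue | says blue) = P(says blue | blue)*P(blue) / [P(says blue | blue)*P(blue) + P(says blue | not blue)*P(not blue)]
Numerator = 0.92 * 0.27 = 0.2484
False identification = 0.08 * 0.73 = 0.0584
P = 0.2484 / (0.2484 + 0.0584)
= 0.2484 / 0.3068
As percentage = 81.0


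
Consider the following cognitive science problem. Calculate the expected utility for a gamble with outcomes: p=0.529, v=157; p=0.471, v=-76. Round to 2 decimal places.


EU = sum(p_i * v_i)
0.529 * 157 = 83.053
0.471 * -76 = -35.796
EU = 83.053 + -35.796
= 47.26


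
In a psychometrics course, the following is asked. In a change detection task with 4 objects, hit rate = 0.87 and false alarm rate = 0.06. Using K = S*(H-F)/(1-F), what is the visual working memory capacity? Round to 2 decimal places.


K = S * (H - F) / (1 - F)
H - F = 0.81
1 - F = 0.94
K = 4 * 0.81 / 0.94
= 3.45


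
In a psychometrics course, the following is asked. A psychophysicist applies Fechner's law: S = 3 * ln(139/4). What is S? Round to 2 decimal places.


S = 3 * ln(139/4)
I/I0 = 34.75
ln(34.75) = 3.5482
S = 3 * 3.5482
= 10.64


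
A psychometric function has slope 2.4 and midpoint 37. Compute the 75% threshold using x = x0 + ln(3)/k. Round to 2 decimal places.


At P = 0.75: 0.75 = 1/(1 + e^(-k*(x-x0)))
Solving: e^(-k*(x-x0)) = 1/3
x = x0 + ln(3)/k
ln(3) = 1.0986
x = 37 + 1.0986/2.4
= 37 + 0.4578
= 37.46


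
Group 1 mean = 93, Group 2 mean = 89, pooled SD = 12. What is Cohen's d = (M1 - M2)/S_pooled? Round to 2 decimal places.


Cohen's d = (M1 - M2) / S_pooled
= (93 - 89) / 12
= 4 / 12
= 0.33


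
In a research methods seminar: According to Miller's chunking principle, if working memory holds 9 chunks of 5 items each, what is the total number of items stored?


Total items = chunks * items_per_chunk
= 9 * 5
= 45


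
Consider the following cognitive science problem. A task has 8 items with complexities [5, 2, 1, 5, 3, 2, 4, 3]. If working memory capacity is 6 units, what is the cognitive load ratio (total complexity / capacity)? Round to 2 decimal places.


Total complexity = 5 + 2 + 1 + 5 + 3 + 2 + 4 + 3 = 25
Load = total / capacity = 25 / 6
= 4.17


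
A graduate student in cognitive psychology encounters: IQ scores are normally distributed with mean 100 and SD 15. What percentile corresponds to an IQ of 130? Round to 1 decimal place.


z = (IQ - mean) / SD
z = (130 - 100) / 15 = 2.0
Percentile = Phi(2.0) * 100
Phi(2.0) = 0.97725
= 97.7


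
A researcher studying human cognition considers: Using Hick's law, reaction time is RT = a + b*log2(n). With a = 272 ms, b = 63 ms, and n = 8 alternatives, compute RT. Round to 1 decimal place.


RT = 272 + 63 * log2(8)
log2(8) = 3.0
RT = 272 + 63 * 3.0
= 272 + 189.0
= 461.0 ms


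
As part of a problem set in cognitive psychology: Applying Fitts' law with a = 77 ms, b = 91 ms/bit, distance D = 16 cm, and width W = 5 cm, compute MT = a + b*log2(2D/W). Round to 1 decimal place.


MT = 77 + 91 * log2(2*16/5)
2D/W = 6.4
log2(6.4) = 2.6781
MT = 77 + 91 * 2.6781
= 320.7 ms


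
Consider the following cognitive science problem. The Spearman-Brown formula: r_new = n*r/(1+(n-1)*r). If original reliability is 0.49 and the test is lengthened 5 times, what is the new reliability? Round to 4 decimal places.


r_new = n*r / (1 + (n-1)*r)
Numerator = 5 * 0.49 = 2.45
Denominator = 1 + 4 * 0.49 = 2.96
r_new = 2.45 / 2.96
= 0.8277


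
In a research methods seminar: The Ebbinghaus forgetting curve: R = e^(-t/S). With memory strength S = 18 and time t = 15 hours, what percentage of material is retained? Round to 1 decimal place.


R = e^(-t/S)
-t/S = -15/18 = -0.833333
R = e^(-0.833333) = 0.434598
Percentage = 0.434598 * 100
= 43.5


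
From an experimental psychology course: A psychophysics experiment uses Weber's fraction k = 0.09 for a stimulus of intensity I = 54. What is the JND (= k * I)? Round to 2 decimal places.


JND = k * I
JND = 0.09 * 54
= 4.86


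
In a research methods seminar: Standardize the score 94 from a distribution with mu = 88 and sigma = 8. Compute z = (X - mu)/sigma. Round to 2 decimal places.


z = (X - mu) / sigma
= (94 - 88) / 8
= 6 / 8
= 0.75


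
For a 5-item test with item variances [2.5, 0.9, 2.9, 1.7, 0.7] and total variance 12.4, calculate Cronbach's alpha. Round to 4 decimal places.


alpha = (k/(k-1)) * (1 - sum(s_i^2)/s_total^2)
sum(item variances) = 8.7
k/(k-1) = 5/4 = 1.25
1 - 8.7/12.4 = 1 - 0.701613 = 0.298387
alpha = 1.25 * 0.298387
= 0.3730


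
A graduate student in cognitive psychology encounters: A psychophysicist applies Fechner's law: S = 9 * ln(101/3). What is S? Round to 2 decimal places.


S = 9 * ln(101/3)
I/I0 = 33.666667
ln(33.666667) = 3.5165
S = 9 * 3.5165
= 31.65


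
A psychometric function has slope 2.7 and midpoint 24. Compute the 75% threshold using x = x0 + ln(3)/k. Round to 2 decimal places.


At P = 0.75: 0.75 = 1/(1 + e^(-k*(x-x0)))
Solving: e^(-k*(x-x0)) = 1/3
x = x0 + ln(3)/k
ln(3) = 1.0986
x = 24 + 1.0986/2.7
= 24 + 0.4069
= 24.41


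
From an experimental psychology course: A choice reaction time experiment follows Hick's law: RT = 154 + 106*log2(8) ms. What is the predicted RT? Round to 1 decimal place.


RT = 154 + 106 * log2(8)
log2(8) = 3.0
RT = 154 + 106 * 3.0
= 154 + 318.0
= 472.0 ms


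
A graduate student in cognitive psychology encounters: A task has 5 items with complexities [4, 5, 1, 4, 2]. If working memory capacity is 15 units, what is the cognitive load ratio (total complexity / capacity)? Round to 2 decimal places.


Total complexity = 4 + 5 + 1 + 4 + 2 = 16
Load = total / capacity = 16 / 15
= 1.07


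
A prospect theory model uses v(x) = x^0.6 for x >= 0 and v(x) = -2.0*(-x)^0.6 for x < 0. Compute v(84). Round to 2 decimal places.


Since x = 84 >= 0, use v(x) = x^0.6
84^0.6 = 14.2747
v(84) = 14.27


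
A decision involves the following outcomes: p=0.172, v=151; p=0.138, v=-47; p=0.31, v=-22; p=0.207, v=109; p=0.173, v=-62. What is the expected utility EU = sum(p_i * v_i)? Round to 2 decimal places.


EU = sum(p_i * v_i)
0.172 * 151 = 25.972
0.138 * -47 = -6.486
0.31 * -22 = -6.82
0.207 * 109 = 22.563
0.173 * -62 = -10.726
EU = 25.972 + -6.486 + -6.82 + 22.563 + -10.726
= 24.50


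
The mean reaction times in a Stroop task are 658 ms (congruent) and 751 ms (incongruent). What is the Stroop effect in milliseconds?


Stroop effect = RT(incongruent) - RT(congruent)
= 751 - 658
= 93 ms


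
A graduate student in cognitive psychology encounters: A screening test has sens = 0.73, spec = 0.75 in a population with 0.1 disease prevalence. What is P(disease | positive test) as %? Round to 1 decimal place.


PPV = (sens * prev) / (sens * prev + (1-spec) * (1-prev))
Numerator = 0.73 * 0.1 = 0.073
P(positive and no disease) = (1 - spec) * (1 - prev) = (1 - 0.75) * (1 - 0.1) = 0.225
Denominator = 0.073 + 0.225 = 0.298
PPV = 0.073 / 0.298 = 0.244966
As percentage = 24.5


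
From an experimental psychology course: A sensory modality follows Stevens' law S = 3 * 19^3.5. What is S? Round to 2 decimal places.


S = 3 * 19^3.5
19^3.5 = 29897.6879
S = 3 * 29897.6879
= 89693.06


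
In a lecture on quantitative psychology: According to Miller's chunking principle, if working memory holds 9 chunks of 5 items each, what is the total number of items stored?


Total items = chunks * items_per_chunk
= 9 * 5
= 45


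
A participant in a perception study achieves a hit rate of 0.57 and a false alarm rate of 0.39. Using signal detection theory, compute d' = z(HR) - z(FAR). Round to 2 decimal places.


d' = z(HR) - z(FAR)
z(0.57) = 0.1764
z(0.39) = -0.2793
d' = 0.1764 - -0.2793
= 0.46


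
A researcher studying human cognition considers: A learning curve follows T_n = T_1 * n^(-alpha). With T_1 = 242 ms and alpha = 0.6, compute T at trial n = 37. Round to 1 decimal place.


T_n = 242 * 37^(-0.6)
37^(-0.6) = 0.114572
T_n = 242 * 0.114572
= 27.7 ms


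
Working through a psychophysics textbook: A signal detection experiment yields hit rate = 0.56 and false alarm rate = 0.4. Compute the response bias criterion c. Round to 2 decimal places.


c = -0.5 * (z(HR) + z(FAR))
z(0.56) = 0.151
z(0.4) = -0.2533
c = -0.5 * (0.151 + -0.2533)
= -0.5 * -0.1023
= 0.05


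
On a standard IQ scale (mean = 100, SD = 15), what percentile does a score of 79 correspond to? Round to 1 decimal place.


z = (IQ - mean) / SD
z = (79 - 100) / 15 = -1.4
Percentile = Phi(-1.4) * 100
Phi(-1.4) = 0.080757
= 8.1


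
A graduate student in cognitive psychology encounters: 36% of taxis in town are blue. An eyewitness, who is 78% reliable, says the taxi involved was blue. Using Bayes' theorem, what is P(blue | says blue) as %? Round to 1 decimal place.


P(blue | says blue) = P(says blue | blue)*P(blue) / [P(says blue | blue)*P(blue) + P(says blue | not blue)*P(not blue)]
Numerator = 0.78 * 0.36 = 0.2808
False identification = 0.22 * 0.64 = 0.1408
P = 0.2808 / (0.2808 + 0.1408)
= 0.2808 / 0.4216
As percentage = 66.6


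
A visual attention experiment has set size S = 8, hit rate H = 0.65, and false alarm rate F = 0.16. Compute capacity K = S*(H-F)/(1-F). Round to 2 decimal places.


K = S * (H - F) / (1 - F)
H - F = 0.49
1 - F = 0.84
K = 8 * 0.49 / 0.84
= 4.67


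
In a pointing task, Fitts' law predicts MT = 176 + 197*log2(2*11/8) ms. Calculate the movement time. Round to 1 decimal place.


MT = 176 + 197 * log2(2*11/8)
2D/W = 2.75
log2(2.75) = 1.4594
MT = 176 + 197 * 1.4594
= 463.5 ms


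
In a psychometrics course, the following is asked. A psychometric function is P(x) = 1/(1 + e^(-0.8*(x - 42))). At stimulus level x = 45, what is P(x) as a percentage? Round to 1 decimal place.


P(x) = 1/(1 + e^(-0.8*(45 - 42)))
Exponent = -0.8 * 3 = -2.4
e^(-2.4) = 0.090718
P = 1/(1 + 0.090718) = 0.916827
Percentage = 91.7


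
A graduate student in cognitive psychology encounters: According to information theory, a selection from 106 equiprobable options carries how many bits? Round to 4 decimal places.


H = log2(n)
H = log2(106)
= 6.7279


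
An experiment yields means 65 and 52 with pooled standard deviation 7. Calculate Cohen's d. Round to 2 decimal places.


Cohen's d = (M1 - M2) / S_pooled
= (65 - 52) / 7
= 13 / 7
= 1.86


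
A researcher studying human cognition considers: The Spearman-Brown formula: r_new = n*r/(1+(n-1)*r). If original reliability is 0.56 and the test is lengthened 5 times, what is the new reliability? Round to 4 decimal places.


r_new = n*r / (1 + (n-1)*r)
Numerator = 5 * 0.56 = 2.8
Denominator = 1 + 4 * 0.56 = 3.24
r_new = 2.8 / 3.24
= 0.8642


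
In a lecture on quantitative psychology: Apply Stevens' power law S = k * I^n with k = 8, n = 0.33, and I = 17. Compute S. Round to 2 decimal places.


S = 8 * 17^0.33
17^0.33 = 2.5471
S = 8 * 2.5471
= 20.38


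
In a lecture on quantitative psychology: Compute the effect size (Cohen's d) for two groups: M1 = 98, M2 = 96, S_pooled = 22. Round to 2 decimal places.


Cohen's d = (M1 - M2) / S_pooled
= (98 - 96) / 22
= 2 / 22
= 0.09


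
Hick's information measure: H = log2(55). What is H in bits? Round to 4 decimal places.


H = log2(n)
H = log2(55)
= 5.7814


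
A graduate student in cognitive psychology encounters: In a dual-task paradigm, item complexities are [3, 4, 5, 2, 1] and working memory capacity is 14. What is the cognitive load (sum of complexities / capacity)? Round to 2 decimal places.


Total complexity = 3 + 4 + 5 + 2 + 1 = 15
Load = total / capacity = 15 / 14
= 1.07


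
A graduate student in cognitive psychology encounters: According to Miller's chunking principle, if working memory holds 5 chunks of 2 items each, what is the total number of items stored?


Total items = chunks * items_per_chunk
= 5 * 2
= 10


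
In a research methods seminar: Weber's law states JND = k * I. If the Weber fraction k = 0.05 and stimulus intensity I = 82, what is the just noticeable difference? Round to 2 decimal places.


JND = k * I
JND = 0.05 * 82
= 4.10


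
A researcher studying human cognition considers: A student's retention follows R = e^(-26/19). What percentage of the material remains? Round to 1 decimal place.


R = e^(-t/S)
-t/S = -26/19 = -1.368421
R = e^(-1.368421) = 0.254509
Percentage = 0.254509 * 100
= 25.5


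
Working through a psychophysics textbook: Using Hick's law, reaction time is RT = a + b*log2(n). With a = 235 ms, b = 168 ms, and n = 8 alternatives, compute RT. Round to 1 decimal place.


RT = 235 + 168 * log2(8)
log2(8) = 3.0
RT = 235 + 168 * 3.0
= 235 + 504.0
= 739.0 ms


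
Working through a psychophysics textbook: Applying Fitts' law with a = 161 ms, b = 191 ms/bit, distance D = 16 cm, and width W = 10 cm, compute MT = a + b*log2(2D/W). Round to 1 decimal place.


MT = 161 + 191 * log2(2*16/10)
2D/W = 3.2
log2(3.2) = 1.6781
MT = 161 + 191 * 1.6781
= 481.5 ms


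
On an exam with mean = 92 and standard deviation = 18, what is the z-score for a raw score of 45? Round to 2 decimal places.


z = (X - mu) / sigma
= (45 - 92) / 18
= -47 / 18
= -2.61


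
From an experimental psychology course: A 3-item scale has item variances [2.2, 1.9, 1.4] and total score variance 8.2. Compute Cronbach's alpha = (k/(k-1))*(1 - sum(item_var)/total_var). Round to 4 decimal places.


alpha = (k/(k-1)) * (1 - sum(s_i^2)/s_total^2)
sum(item variances) = 5.5
k/(k-1) = 3/2 = 1.5
1 - 5.5/8.2 = 1 - 0.670732 = 0.329268
alpha = 1.5 * 0.329268
= 0.4939


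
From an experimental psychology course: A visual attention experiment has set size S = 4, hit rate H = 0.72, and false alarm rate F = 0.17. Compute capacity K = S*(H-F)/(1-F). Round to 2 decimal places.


K = S * (H - F) / (1 - F)
H - F = 0.55
1 - F = 0.83
K = 4 * 0.55 / 0.83
= 2.65


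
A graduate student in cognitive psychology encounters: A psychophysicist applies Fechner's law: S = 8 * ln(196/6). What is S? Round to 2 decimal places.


S = 8 * ln(196/6)
I/I0 = 32.666667
ln(32.666667) = 3.4864
S = 8 * 3.4864
= 27.89


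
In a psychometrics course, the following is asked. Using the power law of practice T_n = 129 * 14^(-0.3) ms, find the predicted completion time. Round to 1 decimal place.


T_n = 129 * 14^(-0.3)
14^(-0.3) = 0.453066
T_n = 129 * 0.453066
= 58.4 ms


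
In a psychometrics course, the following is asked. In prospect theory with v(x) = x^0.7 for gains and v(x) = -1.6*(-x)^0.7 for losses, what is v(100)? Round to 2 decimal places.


Since x = 100 >= 0, use v(x) = x^0.7
100^0.7 = 25.1189
v(100) = 25.12


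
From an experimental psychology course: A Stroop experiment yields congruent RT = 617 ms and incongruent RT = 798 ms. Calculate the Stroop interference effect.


Stroop effect = RT(incongruent) - RT(congruent)
= 798 - 617
= 181 ms


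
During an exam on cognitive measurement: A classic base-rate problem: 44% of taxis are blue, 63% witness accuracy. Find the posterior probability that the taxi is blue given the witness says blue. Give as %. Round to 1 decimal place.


P(blue | says blue) = P(says blue | blue)*P(blue) / [P(says blue | blue)*P(blue) + P(says blue | not blue)*P(not blue)]
Numerator = 0.63 * 0.44 = 0.2772
False identification = 0.37 * 0.56 = 0.2072
P = 0.2772 / (0.2772 + 0.2072)
= 0.2772 / 0.4844
As percentage = 57.2


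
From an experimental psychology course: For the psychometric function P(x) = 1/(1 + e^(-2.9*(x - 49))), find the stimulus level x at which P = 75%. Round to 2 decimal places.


At P = 0.75: 0.75 = 1/(1 + e^(-k*(x-x0)))
Solving: e^(-k*(x-x0)) = 1/3
x = x0 + ln(3)/k
ln(3) = 1.0986
x = 49 + 1.0986/2.9
= 49 + 0.3788
= 49.38


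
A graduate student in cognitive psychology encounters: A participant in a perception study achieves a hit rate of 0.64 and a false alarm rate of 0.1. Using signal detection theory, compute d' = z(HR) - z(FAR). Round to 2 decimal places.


d' = z(HR) - z(FAR)
z(0.64) = 0.3585
z(0.1) = -1.2816
d' = 0.3585 - -1.2816
= 1.64


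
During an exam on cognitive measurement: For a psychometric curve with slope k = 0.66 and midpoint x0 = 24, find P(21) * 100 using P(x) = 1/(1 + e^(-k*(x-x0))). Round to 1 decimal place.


P(x) = 1/(1 + e^(-0.66*(21 - 24)))
Exponent = -0.66 * -3 = 1.98
e^(1.98) = 7.242743
P = 1/(1 + 7.242743) = 0.121319
Percentage = 12.1


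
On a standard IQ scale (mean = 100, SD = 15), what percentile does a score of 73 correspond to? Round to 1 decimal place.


z = (IQ - mean) / SD
z = (73 - 100) / 15 = -1.8
Percentile = Phi(-1.8) * 100
Phi(-1.8) = 0.03593
= 3.6


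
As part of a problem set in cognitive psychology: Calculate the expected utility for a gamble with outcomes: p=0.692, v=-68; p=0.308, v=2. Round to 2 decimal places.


EU = sum(p_i * v_i)
0.692 * -68 = -47.056
0.308 * 2 = 0.616
EU = -47.056 + 0.616
= -46.44


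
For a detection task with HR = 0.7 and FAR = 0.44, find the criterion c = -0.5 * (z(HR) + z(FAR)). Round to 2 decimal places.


c = -0.5 * (z(HR) + z(FAR))
z(0.7) = 0.5244
z(0.44) = -0.151
c = -0.5 * (0.5244 + -0.151)
= -0.5 * 0.3734
= -0.19


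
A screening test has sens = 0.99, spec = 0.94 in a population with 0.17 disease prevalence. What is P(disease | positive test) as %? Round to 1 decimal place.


PPV = (sens * prev) / (sens * prev + (1-spec) * (1-prev))
Numerator = 0.99 * 0.17 = 0.1683
P(positive and no disease) = (1 - spec) * (1 - prev) = (1 - 0.94) * (1 - 0.17) = 0.0498
Denominator = 0.1683 + 0.0498 = 0.2181
PPV = 0.1683 / 0.2181 = 0.771664
As percentage = 77.2


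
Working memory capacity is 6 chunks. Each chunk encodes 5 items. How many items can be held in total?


Total items = chunks * items_per_chunk
= 6 * 5
= 30


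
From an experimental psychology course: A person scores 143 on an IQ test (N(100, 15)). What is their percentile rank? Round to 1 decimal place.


z = (IQ - mean) / SD
z = (143 - 100) / 15 = 2.8667
Percentile = Phi(2.8667) * 100
Phi(2.8667) = 0.997926
= 99.8


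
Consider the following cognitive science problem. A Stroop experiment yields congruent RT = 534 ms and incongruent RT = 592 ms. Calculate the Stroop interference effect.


Stroop effect = RT(incongruent) - RT(congruent)
= 592 - 534
= 58 ms


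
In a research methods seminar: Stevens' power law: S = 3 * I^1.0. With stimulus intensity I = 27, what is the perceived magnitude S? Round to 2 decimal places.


S = 3 * 27^1.0
27^1.0 = 27.0
S = 3 * 27.0
= 81.00


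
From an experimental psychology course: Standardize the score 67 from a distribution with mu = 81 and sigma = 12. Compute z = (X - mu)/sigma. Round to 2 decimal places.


z = (X - mu) / sigma
= (67 - 81) / 12
= -14 / 12
= -1.17


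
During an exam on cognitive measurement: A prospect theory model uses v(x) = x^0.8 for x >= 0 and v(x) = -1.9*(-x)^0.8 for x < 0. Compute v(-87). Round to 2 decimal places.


Since x = -87 < 0, use v(x) = -lambda*(-x)^alpha
(-x) = 87
87^0.8 = 35.6136
v(-87) = -1.9 * 35.6136
= -67.67


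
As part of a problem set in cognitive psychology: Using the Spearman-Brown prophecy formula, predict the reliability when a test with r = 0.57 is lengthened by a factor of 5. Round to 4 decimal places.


r_new = n*r / (1 + (n-1)*r)
Numerator = 5 * 0.57 = 2.85
Denominator = 1 + 4 * 0.57 = 3.28
r_new = 2.85 / 3.28
= 0.8689


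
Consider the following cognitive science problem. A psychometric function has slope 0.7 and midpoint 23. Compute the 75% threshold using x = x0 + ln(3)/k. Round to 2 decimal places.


At P = 0.75: 0.75 = 1/(1 + e^(-k*(x-x0)))
Solving: e^(-k*(x-x0)) = 1/3
x = x0 + ln(3)/k
ln(3) = 1.0986
x = 23 + 1.0986/0.7
= 23 + 1.5694
= 24.57
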